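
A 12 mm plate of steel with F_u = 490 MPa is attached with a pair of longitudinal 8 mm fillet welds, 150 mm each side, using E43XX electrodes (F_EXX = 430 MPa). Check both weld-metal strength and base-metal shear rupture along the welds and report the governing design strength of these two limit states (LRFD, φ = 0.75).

φR_n ≈ 328 kN (weld metal governs)

t_e = 0.707 × 8 = 5.656 mm; L = 300 mm.
Weld metal: φR_n = 0.75 × 0.6 × 430 × 5.656 × 300 × 10⁻³ = 328.3 kN.
Base metal (shear rupture): φR_n = 0.75 × 0.6 × 490 × 12 × 300 × 10⁻³ = 793.8 kN.
Governing: weld metal.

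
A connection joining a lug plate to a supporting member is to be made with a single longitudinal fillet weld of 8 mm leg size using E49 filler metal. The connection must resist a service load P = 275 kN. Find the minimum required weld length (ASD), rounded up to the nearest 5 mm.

E49XX → F_EXX = 490 MPa.
Throat t_e = 0.707 × 8 = 5.656 mm.
r_n/Ω = (0.6 × 490 × 5.656) / 2.0 = 831.4 N/mm = 0.8314 kN/mm.
L_req = P / (r_n/Ω) = 275 / 0.8314 = 330.8 mm total.
Round up → use L = 335 mm.

L = 335 mm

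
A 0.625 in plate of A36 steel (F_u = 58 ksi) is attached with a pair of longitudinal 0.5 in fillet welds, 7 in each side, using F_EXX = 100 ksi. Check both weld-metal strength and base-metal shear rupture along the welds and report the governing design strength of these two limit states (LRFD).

φR_n ≈ 223 kips (weld metal governs)

t_e = 0.707 × 0.5 = 0.3535 in; L = 14 in.
Weld metal: φR_n = 0.75 × 0.6 × 100 × 0.3535 × 14 = 222.7 kips.
Base metal (shear rupture): φR_n = 0.75 × 0.6 × 58 × 0.625 × 14 = 228.4 kips.
Governing: weld metal.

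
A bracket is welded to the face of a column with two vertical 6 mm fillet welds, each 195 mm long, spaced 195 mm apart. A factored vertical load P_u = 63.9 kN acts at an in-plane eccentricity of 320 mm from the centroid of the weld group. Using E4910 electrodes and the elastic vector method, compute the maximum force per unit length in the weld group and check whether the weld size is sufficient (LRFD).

f_max ≈ 696 N/mm; adequate

E49XX → F_EXX = 490 MPa.
Total weld length L_w = 390 mm. Treat welds as unit-width lines.
Polar moment about centroid: J = 2[d³/12 + d(b/2)²] = 2[195³/12 + 195×97.5²] = 4943000 mm³.
Direct shear f_v = P/L_w = 63.9×10³ / 390 = 163.8 N/mm (vertical).
Torsion M = P·e = 63.9×10³ × 320 = 20448000 N·mm.
Critical point at (x, y) = (97.5, 97.5) from centroid. f_tx = M·y/J = 403.3 N/mm; f_ty = M·x/J = 403.3 N/mm.
Resultant f_max = √[f_tx² + (f_v + f_ty)²] = √[403.3² + (163.8 + 403.3)²] = 695.9 N/mm.
Capacity per unit length: φr_n = 0.75 × 0.6 × 490 × (0.707 × 6) = 935.4 N/mm.
695.9 ≤ 935.4 → adequate.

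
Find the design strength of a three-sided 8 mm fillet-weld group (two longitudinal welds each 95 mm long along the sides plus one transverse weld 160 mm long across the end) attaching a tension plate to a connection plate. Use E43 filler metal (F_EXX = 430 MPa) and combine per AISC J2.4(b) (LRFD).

t_e = 0.707 × 8 = 5.656 mm.
R_nwl = 0.6 × 430 × 5.656 × 190 × 10⁻³ = 277.3 kN (longitudinal, 2 welds).
R_nwt = 0.6 × 430 × 5.656 × 160 × 10⁻³ = 233.5 kN (transverse, base value).
(i) R_nwl + R_nwt = 510.7 kN; (ii) 0.85 R_nwl + 1.5 R_nwt = 585.9 kN.
R_n = max = 585.9 kN [governs: (ii)]; φR_n = 439.4 kN.

φR_n ≈ 439 kN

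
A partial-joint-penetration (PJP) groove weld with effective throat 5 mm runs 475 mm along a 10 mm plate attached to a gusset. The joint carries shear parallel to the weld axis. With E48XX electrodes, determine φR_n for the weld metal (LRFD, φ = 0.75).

φR_n ≈ 513 kN

E48XX → F_EXX = 480 MPa.
Effective throat (given) t_e = 5 mm.
A_we = 5 × 475 = 2375 mm².
F_nw = 0.6 F_EXX = 288 MPa.
φR_n = 0.75 × 288 × 2375 × 10⁻³ = 513 kN.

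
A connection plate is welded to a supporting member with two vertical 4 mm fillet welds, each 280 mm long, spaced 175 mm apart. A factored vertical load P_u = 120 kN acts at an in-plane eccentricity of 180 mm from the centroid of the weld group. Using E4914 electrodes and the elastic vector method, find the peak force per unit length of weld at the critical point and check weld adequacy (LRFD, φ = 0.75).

f_max ≈ 591 N/mm; adequate

E49XX → F_EXX = 490 MPa.
Total weld length L_w = 560 mm. Treat welds as unit-width lines.
Polar moment about centroid: J = 2[d³/12 + d(b/2)²] = 2[280³/12 + 280×87.5²] = 7946000 mm³.
Direct shear f_v = P/L_w = 120×10³ / 560 = 214.3 N/mm (vertical).
Torsion M = P·e = 120×10³ × 180 = 21600000 N·mm.
Critical point at (x, y) = (87.5, 140) from centroid. f_tx = M·y/J = 380.6 N/mm; f_ty = M·x/J = 237.9 N/mm.
Resultant f_max = √[f_tx² + (f_v + f_ty)²] = √[380.6² + (214.3 + 237.9)²] = 591 N/mm.
Capacity per unit length: φr_n = 0.75 × 0.6 × 490 × (0.707 × 4) = 623.6 N/mm.
591 ≤ 623.6 → adequate.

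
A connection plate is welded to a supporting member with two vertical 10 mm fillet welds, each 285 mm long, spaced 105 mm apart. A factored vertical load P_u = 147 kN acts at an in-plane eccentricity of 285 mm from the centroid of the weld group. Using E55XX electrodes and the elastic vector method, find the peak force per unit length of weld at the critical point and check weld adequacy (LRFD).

f_max ≈ 1280 N/mm; adequate

E55XX → F_EXX = 550 MPa.
Total weld length L_w = 570 mm. Treat welds as unit-width lines.
Polar moment about centroid: J = 2[d³/12 + d(b/2)²] = 2[285³/12 + 285×52.5²] = 5429000 mm³.
Direct shear f_v = P/L_w = 147×10³ / 570 = 257.9 N/mm (vertical).
Torsion M = P·e = 147×10³ × 285 = 41895000 N·mm.
Critical point at (x, y) = (52.5, 142.5) from centroid. f_tx = M·y/J = 1100 N/mm; f_ty = M·x/J = 405.1 N/mm.
Resultant f_max = √[f_tx² + (f_v + f_ty)²] = √[1100² + (257.9 + 405.1)²] = 1284 N/mm.
Capacity per unit length: φr_n = 0.75 × 0.6 × 550 × (0.707 × 10) = 1750 N/mm.
1284 ≤ 1750 → adequate.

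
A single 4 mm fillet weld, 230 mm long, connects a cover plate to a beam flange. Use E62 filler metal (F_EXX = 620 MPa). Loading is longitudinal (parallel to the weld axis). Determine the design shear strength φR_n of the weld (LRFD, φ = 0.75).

φR_n ≈ 181 kN

Effective throat t_e = 0.707 × 4 = 2.828 mm.
Total length L = 230 mm; A_we = 2.828 × 230 = 650.4 mm².
F_nw = 0.6 F_EXX = 0.6 × 620 = 372 MPa.
φR_n = 0.75 × 372 × 650.4 × 10⁻³ = 181.5 kN.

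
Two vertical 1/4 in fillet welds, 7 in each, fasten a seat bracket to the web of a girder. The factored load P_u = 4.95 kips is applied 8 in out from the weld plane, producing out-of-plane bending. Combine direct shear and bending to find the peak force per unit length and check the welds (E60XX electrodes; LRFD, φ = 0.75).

f_max ≈ 2.45 kip/in; adequate

E60XX → F_EXX = 60 ksi.
L_w = 2 × 7 = 14 in; section modulus (unit throat) S = 2 × L²/6 = 16.33 in².
Direct shear f_v = P/L_w = 4.95/14 = 0.3536 kip/in.
Moment M = P × e = 4.95 × 8 = 39.6 kip·in; bending f_b = M/S = 2.424 kip/in.
f_max = √(f_v² + f_b²) = √(0.3536² + 2.424²) = 2.45 kip/in.
φr_n = 0.75 × 0.6 × 60 × (0.707 × 0.25) = 4.772 kip/in → adequate.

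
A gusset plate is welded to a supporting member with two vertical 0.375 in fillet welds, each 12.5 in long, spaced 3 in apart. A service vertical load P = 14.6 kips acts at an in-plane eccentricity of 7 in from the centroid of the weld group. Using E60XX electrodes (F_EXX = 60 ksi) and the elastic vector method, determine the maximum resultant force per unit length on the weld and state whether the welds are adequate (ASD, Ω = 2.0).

f_max ≈ 1.94 kip/in; adequate

Total weld length L_w = 25 in. Treat welds as unit-width lines.
Polar moment about centroid: J = 2[d³/12 + d(b/2)²] = 2[12.5³/12 + 12.5×1.5²] = 381.8 in³.
Direct shear f_v = P/L_w = 14.6 / 25 = 0.584 kip/in (vertical).
Torsion M = P·e = 14.6 × 7 = 102.2 kip·in.
Critical point at (x, y) = (1.5, 6.25) from centroid. f_tx = M·y/J = 1.673 kip/in; f_ty = M·x/J = 0.4015 kip/in.
Resultant f_max = √[f_tx² + (f_v + f_ty)²] = √[1.673² + (0.584 + 0.4015)²] = 1.942 kip/in.
Capacity per unit length: r_n/Ω = (1/2.0) × 0.6 × 60 × (0.707 × 0.375) = 4.772 kip/in.
1.942 ≤ 4.772 → adequate.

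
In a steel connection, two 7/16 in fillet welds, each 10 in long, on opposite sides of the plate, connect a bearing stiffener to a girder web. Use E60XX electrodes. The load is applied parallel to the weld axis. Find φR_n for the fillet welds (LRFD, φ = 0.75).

E60XX → F_EXX = 60 ksi.
Effective throat t_e = 0.707 × 0.4375 = 0.3093 in.
Total length L = 20 in; A_we = 0.3093 × 20 = 6.186 in².
F_nw = 0.6 F_EXX = 0.6 × 60 = 36 ksi.
φR_n = 0.75 × 36 × 6.186 = 167 kips.

φR_n ≈ 167 kips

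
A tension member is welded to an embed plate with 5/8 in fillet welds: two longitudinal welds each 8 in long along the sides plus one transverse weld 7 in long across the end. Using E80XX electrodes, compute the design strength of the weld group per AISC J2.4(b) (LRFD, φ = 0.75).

E80XX → F_EXX = 80 ksi.
t_e = 0.707 × 0.625 = 0.4419 in.
R_nwl = 0.6 × 80 × 0.4419 × 16 = 339.4 kips (longitudinal, 2 welds).
R_nwt = 0.6 × 80 × 0.4419 × 7 = 148.5 kips (transverse, base value).
(i) R_nwl + R_nwt = 487.8 kips; (ii) 0.85 R_nwl + 1.5 R_nwt = 511.2 kips.
R_n = max = 511.2 kips [governs: (ii)]; φR_n = 383.4 kips.

φR_n ≈ 383 kips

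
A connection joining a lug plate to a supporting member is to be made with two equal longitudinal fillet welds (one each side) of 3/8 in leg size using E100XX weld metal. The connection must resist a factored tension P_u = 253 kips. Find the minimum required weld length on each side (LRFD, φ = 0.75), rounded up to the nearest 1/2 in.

E100XX → F_EXX = 100 ksi.
Throat t_e = 0.707 × 0.375 = 0.2651 in.
φr_n = 0.75 × 0.6 × 100 × 0.2651 = 11.93 kips/in.
L_req = P_u / φr_n = 253 / 11.93 = 21.21 in total.
Per side: 21.21 / 2 = 10.6 in.
Round up → use L = 11 in on each side.

L = 11 in on each side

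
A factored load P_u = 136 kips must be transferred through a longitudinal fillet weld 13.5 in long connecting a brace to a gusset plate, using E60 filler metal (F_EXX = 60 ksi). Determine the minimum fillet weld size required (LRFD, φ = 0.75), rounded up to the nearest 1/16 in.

w = 9/16 in

Total weld length L = 13.5 in.
Required throat t_e = P_u / (φ × 0.6 F_EXX × L) = 136 / (0.75 × 0.6 × 60 × 13.5) = 0.3731 in.
Required leg w = t_e / 0.707 = 0.5277 in → use 9/16 in.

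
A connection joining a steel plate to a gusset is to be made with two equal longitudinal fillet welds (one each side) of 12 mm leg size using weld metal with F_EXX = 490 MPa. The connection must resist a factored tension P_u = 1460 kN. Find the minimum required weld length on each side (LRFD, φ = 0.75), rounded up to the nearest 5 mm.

L = 395 mm on each side

Throat t_e = 0.707 × 12 = 8.484 mm.
φr_n = 0.75 × 0.6 × 490 × 8.484 × 10⁻³ = 1.871 kN/mm.
L_req = P_u / φr_n = 1460 / 1.871 = 780.4 mm total.
Per side: 780.4 / 2 = 390.2 mm.
Round up → use L = 395 mm on each side.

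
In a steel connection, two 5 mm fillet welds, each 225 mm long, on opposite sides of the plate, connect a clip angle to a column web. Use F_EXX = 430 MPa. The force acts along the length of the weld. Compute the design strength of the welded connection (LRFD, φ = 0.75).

Effective throat t_e = 0.707 × 5 = 3.535 mm.
Total length L = 450 mm; A_we = 3.535 × 450 = 1591 mm².
F_nw = 0.6 F_EXX = 0.6 × 430 = 258 MPa.
φR_n = 0.75 × 258 × 1591 × 10⁻³ = 307.8 kN.

φR_n ≈ 308 kN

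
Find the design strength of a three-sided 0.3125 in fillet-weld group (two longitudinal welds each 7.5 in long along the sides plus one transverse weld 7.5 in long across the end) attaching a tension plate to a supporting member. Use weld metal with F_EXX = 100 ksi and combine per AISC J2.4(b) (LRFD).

t_e = 0.707 × 0.3125 = 0.2209 in.
R_nwl = 0.6 × 100 × 0.2209 × 15 = 198.8 kips (longitudinal, 2 welds).
R_nwt = 0.6 × 100 × 0.2209 × 7.5 = 99.42 kips (transverse, base value).
(i) R_nwl + R_nwt = 298.3 kips; (ii) 0.85 R_nwl + 1.5 R_nwt = 318.1 kips.
R_n = max = 318.1 kips [governs: (ii)]; φR_n = 238.6 kips.

φR_n ≈ 239 kips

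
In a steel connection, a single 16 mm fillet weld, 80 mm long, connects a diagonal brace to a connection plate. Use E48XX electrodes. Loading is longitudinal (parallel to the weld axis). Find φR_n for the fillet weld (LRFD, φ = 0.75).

E48XX → F_EXX = 480 MPa.
Effective throat t_e = 0.707 × 16 = 11.31 mm.
Total length L = 80 mm; A_we = 11.31 × 80 = 905 mm².
F_nw = 0.6 F_EXX = 0.6 × 480 = 288 MPa.
φR_n = 0.75 × 288 × 905 × 10⁻³ = 195.5 kN.

φR_n ≈ 195 kN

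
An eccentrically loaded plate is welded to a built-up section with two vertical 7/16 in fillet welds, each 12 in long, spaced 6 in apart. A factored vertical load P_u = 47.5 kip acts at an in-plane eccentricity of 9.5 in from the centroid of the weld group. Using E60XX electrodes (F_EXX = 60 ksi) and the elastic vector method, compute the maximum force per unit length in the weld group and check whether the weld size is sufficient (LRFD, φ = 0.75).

Total weld length L_w = 24 in. Treat welds as unit-width lines.
Polar moment about centroid: J = 2[d³/12 + d(b/2)²] = 2[12³/12 + 12×3²] = 504 in³.
Direct shear f_v = P/L_w = 47.5 / 24 = 1.979 kip/in (vertical).
Torsion M = P·e = 47.5 × 9.5 = 451.25 kip·in.
Critical point at (x, y) = (3, 6) from centroid. f_tx = M·y/J = 5.372 kip/in; f_ty = M·x/J = 2.686 kip/in.
Resultant f_max = √[f_tx² + (f_v + f_ty)²] = √[5.372² + (1.979 + 2.686)²] = 7.115 kip/in.
Capacity per unit length: φr_n = 0.75 × 0.6 × 60 × (0.707 × 0.4375) = 8.351 kip/in.
7.115 ≤ 8.351 → adequate.

f_max ≈ 7.11 kip/in; adequate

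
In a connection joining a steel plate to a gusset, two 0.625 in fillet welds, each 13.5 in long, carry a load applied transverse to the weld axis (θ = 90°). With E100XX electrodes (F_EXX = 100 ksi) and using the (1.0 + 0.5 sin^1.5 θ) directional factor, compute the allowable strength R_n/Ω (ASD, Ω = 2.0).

R_n/Ω ≈ 537 kips

t_e = 0.707 × 0.625 = 0.4419 in; A_we = 0.4419 × 27 = 11.93 in².
Directional factor: 1.0 + 0.5 sin^1.5(90°) = 1.5.
F_nw = 0.6 × 100 × 1.5 = 90 ksi.
R_n/Ω = (90 × 11.93) / 2.0 = 536.9 kips.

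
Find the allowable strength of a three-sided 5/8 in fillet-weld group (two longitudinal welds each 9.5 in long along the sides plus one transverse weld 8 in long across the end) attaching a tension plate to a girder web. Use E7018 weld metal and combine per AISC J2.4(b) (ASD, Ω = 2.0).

R_n/Ω ≈ 261 kips

E70XX → F_EXX = 70 ksi.
t_e = 0.707 × 0.625 = 0.4419 in.
R_nwl = 0.6 × 70 × 0.4419 × 19 = 352.6 kips (longitudinal, 2 welds).
R_nwt = 0.6 × 70 × 0.4419 × 8 = 148.5 kips (transverse, base value).
(i) R_nwl + R_nwt = 501.1 kips; (ii) 0.85 R_nwl + 1.5 R_nwt = 522.4 kips.
R_n = max = 522.4 kips [governs: (ii)]; R_n/Ω = 261.2 kips.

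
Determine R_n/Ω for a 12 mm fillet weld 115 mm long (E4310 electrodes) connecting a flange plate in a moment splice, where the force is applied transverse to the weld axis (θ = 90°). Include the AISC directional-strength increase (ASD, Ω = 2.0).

R_n/Ω ≈ 189 kN

E43XX → F_EXX = 430 MPa.
t_e = 0.707 × 12 = 8.484 mm; A_we = 8.484 × 115 = 975.7 mm².
Directional factor: 1.0 + 0.5 sin^1.5(90°) = 1.5.
F_nw = 0.6 × 430 × 1.5 = 387 MPa.
R_n/Ω = (387 × 975.7) / 2.0 × 10⁻³ = 188.8 kN.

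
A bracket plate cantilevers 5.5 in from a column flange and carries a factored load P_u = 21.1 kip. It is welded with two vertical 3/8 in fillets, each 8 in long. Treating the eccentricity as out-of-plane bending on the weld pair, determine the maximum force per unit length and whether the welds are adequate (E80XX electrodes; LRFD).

f_max ≈ 5.6 kip/in; adequate

E80XX → F_EXX = 80 ksi.
L_w = 2 × 8 = 16 in; section modulus (unit throat) S = 2 × L²/6 = 21.33 in².
Direct shear f_v = P/L_w = 21.1/16 = 1.319 kip/in.
Moment M = P × e = 21.1 × 5.5 = 116.05 kip·in; bending f_b = M/S = 5.44 kip/in.
f_max = √(f_v² + f_b²) = √(1.319² + 5.44²) = 5.597 kip/in.
φr_n = 0.75 × 0.6 × 80 × (0.707 × 0.375) = 9.544 kip/in → adequate.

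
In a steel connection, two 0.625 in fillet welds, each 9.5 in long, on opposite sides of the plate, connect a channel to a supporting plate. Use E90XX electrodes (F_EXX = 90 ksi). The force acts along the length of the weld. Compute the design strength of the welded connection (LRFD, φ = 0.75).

Effective throat t_e = 0.707 × 0.625 = 0.4419 in.
Total length L = 19 in; A_we = 0.4419 × 19 = 8.396 in².
F_nw = 0.6 F_EXX = 0.6 × 90 = 54 ksi.
φR_n = 0.75 × 54 × 8.396 = 340 kips.

φR_n ≈ 340 kips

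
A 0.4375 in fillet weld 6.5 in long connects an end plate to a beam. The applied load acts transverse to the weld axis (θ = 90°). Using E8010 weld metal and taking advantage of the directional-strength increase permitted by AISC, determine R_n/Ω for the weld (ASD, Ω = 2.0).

E80XX → F_EXX = 80 ksi.
t_e = 0.707 × 0.4375 = 0.3093 in; A_we = 0.3093 × 6.5 = 2.011 in².
Directional factor: 1.0 + 0.5 sin^1.5(90°) = 1.5.
F_nw = 0.6 × 80 × 1.5 = 72 ksi.
R_n/Ω = (72 × 2.011) / 2.0 = 72.38 kip.

R_n/Ω ≈ 72.4 kip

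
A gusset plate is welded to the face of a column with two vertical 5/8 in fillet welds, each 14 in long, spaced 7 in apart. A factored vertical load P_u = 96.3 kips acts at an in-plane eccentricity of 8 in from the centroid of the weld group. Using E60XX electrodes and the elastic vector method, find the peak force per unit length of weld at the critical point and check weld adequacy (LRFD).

f_max ≈ 9.58 kip/in; adequate

E60XX → F_EXX = 60 ksi.
Total weld length L_w = 28 in. Treat welds as unit-width lines.
Polar moment about centroid: J = 2[d³/12 + d(b/2)²] = 2[14³/12 + 14×3.5²] = 800.3 in³.
Direct shear f_v = P/L_w = 96.3 / 28 = 3.439 kip/in (vertical).
Torsion M = P·e = 96.3 × 8 = 770.4 kip·in.
Critical point at (x, y) = (3.5, 7) from centroid. f_tx = M·y/J = 6.738 kip/in; f_ty = M·x/J = 3.369 kip/in.
Resultant f_max = √[f_tx² + (f_v + f_ty)²] = √[6.738² + (3.439 + 3.369)²] = 9.579 kip/in.
Capacity per unit length: φr_n = 0.75 × 0.6 × 60 × (0.707 × 0.625) = 11.93 kip/in.
9.579 ≤ 11.93 → adequate.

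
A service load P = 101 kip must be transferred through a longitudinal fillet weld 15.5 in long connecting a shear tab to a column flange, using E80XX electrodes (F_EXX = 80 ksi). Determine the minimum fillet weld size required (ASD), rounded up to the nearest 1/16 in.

Total weld length L = 15.5 in.
Required throat t_e = P × Ω / (0.6 F_EXX × L) = 101 × 2.0 / (0.6 × 80 × 15.5) = 0.2715 in.
Required leg w = t_e / 0.707 = 0.384 in → use 7/16 in.

w = 7/16 in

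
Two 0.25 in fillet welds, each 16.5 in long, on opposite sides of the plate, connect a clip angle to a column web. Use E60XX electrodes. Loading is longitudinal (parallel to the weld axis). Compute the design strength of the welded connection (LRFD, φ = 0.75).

E60XX → F_EXX = 60 ksi.
Effective throat t_e = 0.707 × 0.25 = 0.1767 in.
Total length L = 33 in; A_we = 0.1767 × 33 = 5.833 in².
F_nw = 0.6 F_EXX = 0.6 × 60 = 36 ksi.
φR_n = 0.75 × 36 × 5.833 = 157.5 kips.

φR_n ≈ 157 kips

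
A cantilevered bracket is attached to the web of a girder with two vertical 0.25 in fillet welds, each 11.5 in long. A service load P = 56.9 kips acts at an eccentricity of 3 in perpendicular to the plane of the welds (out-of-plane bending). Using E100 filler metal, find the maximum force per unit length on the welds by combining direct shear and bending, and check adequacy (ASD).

E100XX → F_EXX = 100 ksi.
L_w = 2 × 11.5 = 23 in; section modulus (unit throat) S = 2 × L²/6 = 44.08 in².
Direct shear f_v = P/L_w = 56.9/23 = 2.474 kip/in.
Moment M = P × e = 56.9 × 3 = 170.7 kip·in; bending f_b = M/S = 3.872 kip/in.
f_max = √(f_v² + f_b²) = √(2.474² + 3.872²) = 4.595 kip/in.
r_n/Ω = (1/2.0) × 0.6 × 100 × (0.707 × 0.25) = 5.302 kip/in → adequate.

f_max ≈ 4.6 kip/in; adequate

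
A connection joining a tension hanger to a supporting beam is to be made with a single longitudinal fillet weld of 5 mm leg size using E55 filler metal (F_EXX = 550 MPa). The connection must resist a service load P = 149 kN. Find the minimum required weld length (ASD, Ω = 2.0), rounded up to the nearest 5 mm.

L = 260 mm

Throat t_e = 0.707 × 5 = 3.535 mm.
r_n/Ω = (0.6 × 550 × 3.535) / 2.0 = 583.3 N/mm = 0.5833 kN/mm.
L_req = P / (r_n/Ω) = 149 / 0.5833 = 255.5 mm total.
Round up → use L = 260 mm.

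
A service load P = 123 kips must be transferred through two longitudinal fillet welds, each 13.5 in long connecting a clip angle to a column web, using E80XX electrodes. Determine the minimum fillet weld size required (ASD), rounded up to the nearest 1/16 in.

w = 5/16 in

E80XX → F_EXX = 80 ksi.
Total weld length L = 27 in.
Required throat t_e = P × Ω / (0.6 F_EXX × L) = 123 × 2.0 / (0.6 × 80 × 27) = 0.1898 in.
Required leg w = t_e / 0.707 = 0.2685 in → use 5/16 in.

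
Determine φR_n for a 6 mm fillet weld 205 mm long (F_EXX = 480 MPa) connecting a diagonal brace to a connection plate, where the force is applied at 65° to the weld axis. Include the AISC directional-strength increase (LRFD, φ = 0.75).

t_e = 0.707 × 6 = 4.242 mm; A_we = 4.242 × 205 = 869.6 mm².
Directional factor: 1.0 + 0.5 sin^1.5(65°) = 1.431.
F_nw = 0.6 × 480 × 1.431 = 412.2 MPa.
φR_n = 0.75 × 412.2 × 869.6 × 10⁻³ = 268.9 kN.

φR_n ≈ 269 kN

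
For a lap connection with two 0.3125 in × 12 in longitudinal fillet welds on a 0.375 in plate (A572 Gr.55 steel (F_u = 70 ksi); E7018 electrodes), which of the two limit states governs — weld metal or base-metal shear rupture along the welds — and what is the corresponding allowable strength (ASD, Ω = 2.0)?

E70XX → F_EXX = 70 ksi.
t_e = 0.707 × 0.3125 = 0.2209 in; L = 24 in.
Weld metal: R_n/Ω = (1/2.0) × 0.6 × 70 × 0.2209 × 24 = 111.4 kip.
Base metal (shear rupture): R_n/Ω = (1/2.0) × 0.6 × 70 × 0.375 × 24 = 189 kip.
Governing: weld metal.

R_n/Ω ≈ 111 kip (weld metal governs)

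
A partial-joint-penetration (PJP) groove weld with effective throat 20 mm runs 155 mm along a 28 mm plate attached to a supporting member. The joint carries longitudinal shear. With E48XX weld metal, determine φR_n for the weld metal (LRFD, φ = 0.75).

E48XX → F_EXX = 480 MPa.
Effective throat (given) t_e = 20 mm.
A_we = 20 × 155 = 3100 mm².
F_nw = 0.6 F_EXX = 288 MPa.
φR_n = 0.75 × 288 × 3100 × 10⁻³ = 669.6 kN.

φR_n ≈ 670 kN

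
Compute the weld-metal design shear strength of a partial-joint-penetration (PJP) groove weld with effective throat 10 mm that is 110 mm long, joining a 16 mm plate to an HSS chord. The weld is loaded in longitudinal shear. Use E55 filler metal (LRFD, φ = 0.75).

E55XX → F_EXX = 550 MPa.
Effective throat (given) t_e = 10 mm.
A_we = 10 × 110 = 1100 mm².
F_nw = 0.6 F_EXX = 330 MPa.
φR_n = 0.75 × 330 × 1100 × 10⁻³ = 272.2 kN.

φR_n ≈ 272 kN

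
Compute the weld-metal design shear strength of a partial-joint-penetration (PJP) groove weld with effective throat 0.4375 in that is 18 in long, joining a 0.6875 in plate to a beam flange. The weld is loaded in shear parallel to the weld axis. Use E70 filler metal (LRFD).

E70XX → F_EXX = 70 ksi.
Effective throat (given) t_e = 0.4375 in.
A_we = 0.4375 × 18 = 7.875 in².
F_nw = 0.6 F_EXX = 42 ksi.
φR_n = 0.75 × 42 × 7.875 = 248.1 kip.

φR_n ≈ 248 kip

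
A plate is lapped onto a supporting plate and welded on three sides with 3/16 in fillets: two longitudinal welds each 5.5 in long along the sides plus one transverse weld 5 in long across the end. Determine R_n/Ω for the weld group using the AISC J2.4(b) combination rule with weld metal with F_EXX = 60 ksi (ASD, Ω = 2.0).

R_n/Ω ≈ 40.2 kip

t_e = 0.707 × 0.1875 = 0.1326 in.
R_nwl = 0.6 × 60 × 0.1326 × 11 = 52.49 kip (longitudinal, 2 welds).
R_nwt = 0.6 × 60 × 0.1326 × 5 = 23.86 kip (transverse, base value).
(i) R_nwl + R_nwt = 76.36 kip; (ii) 0.85 R_nwl + 1.5 R_nwt = 80.41 kip.
R_n = max = 80.41 kip [governs: (ii)]; R_n/Ω = 40.21 kip.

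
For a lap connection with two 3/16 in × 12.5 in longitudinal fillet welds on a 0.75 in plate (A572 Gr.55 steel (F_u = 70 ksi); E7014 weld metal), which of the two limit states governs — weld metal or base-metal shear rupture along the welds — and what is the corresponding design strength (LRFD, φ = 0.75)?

φR_n ≈ 104 kip (weld metal governs)

E70XX → F_EXX = 70 ksi.
t_e = 0.707 × 0.1875 = 0.1326 in; L = 25 in.
Weld metal: φR_n = 0.75 × 0.6 × 70 × 0.1326 × 25 = 104.4 kip.
Base metal (shear rupture): φR_n = 0.75 × 0.6 × 70 × 0.75 × 25 = 590.6 kip.
Governing: weld metal.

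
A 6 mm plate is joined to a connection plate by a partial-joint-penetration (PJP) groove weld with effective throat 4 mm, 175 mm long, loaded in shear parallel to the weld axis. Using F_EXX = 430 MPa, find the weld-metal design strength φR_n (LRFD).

φR_n ≈ 135 kN

Effective throat (given) t_e = 4 mm.
A_we = 4 × 175 = 700 mm².
F_nw = 0.6 F_EXX = 258 MPa.
φR_n = 0.75 × 258 × 700 × 10⁻³ = 135.4 kN.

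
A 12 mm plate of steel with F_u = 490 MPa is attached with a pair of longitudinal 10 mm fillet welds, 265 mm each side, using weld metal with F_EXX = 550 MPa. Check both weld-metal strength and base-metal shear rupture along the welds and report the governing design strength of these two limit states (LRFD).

φR_n ≈ 927 kN (weld metal governs)

t_e = 0.707 × 10 = 7.07 mm; L = 530 mm.
Weld metal: φR_n = 0.75 × 0.6 × 550 × 7.07 × 530 × 10⁻³ = 927.4 kN.
Base metal (shear rupture): φR_n = 0.75 × 0.6 × 490 × 12 × 530 × 10⁻³ = 1402 kN.
Governing: weld metal.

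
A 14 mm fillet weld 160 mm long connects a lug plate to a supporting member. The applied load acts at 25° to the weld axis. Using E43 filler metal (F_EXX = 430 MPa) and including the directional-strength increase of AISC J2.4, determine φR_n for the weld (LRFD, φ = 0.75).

φR_n ≈ 349 kN

t_e = 0.707 × 14 = 9.898 mm; A_we = 9.898 × 160 = 1584 mm².
Directional factor: 1.0 + 0.5 sin^1.5(25°) = 1.137.
F_nw = 0.6 × 430 × 1.137 = 293.4 MPa.
φR_n = 0.75 × 293.4 × 1584 × 10⁻³ = 348.5 kN.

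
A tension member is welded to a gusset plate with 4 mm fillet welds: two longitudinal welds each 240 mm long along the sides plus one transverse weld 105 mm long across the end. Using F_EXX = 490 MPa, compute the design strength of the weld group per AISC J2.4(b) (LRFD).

t_e = 0.707 × 4 = 2.828 mm.
R_nwl = 0.6 × 490 × 2.828 × 480 × 10⁻³ = 399.1 kN (longitudinal, 2 welds).
R_nwt = 0.6 × 490 × 2.828 × 105 × 10⁻³ = 87.3 kN (transverse, base value).
(i) R_nwl + R_nwt = 486.4 kN; (ii) 0.85 R_nwl + 1.5 R_nwt = 470.2 kN.
R_n = max = 486.4 kN [governs: (i)]; φR_n = 364.8 kN.

φR_n ≈ 365 kN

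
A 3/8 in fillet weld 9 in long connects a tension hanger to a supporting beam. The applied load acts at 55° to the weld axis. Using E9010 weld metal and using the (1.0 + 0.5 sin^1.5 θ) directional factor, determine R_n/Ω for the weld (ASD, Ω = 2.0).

R_n/Ω ≈ 88.3 kip

E90XX → F_EXX = 90 ksi.
t_e = 0.707 × 0.375 = 0.2651 in; A_we = 0.2651 × 9 = 2.386 in².
Directional factor: 1.0 + 0.5 sin^1.5(55°) = 1.371.
F_nw = 0.6 × 90 × 1.371 = 74.02 ksi.
R_n/Ω = (74.02 × 2.386) / 2.0 = 88.31 kip.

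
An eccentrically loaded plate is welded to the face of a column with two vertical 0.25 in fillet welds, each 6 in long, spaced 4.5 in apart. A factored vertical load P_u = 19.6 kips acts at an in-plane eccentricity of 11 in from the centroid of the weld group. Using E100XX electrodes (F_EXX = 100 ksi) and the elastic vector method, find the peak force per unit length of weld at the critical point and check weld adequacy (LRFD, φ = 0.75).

Total weld length L_w = 12 in. Treat welds as unit-width lines.
Polar moment about centroid: J = 2[d³/12 + d(b/2)²] = 2[6³/12 + 6×2.25²] = 96.75 in³.
Direct shear f_v = P/L_w = 19.6 / 12 = 1.633 kip/in (vertical).
Torsion M = P·e = 19.6 × 11 = 215.6 kip·in.
Critical point at (x, y) = (2.25, 3) from centroid. f_tx = M·y/J = 6.685 kip/in; f_ty = M·x/J = 5.014 kip/in.
Resultant f_max = √[f_tx² + (f_v + f_ty)²] = √[6.685² + (1.633 + 5.014)²] = 9.428 kip/in.
Capacity per unit length: φr_n = 0.75 × 0.6 × 100 × (0.707 × 0.25) = 7.954 kip/in.
9.428 > 7.954 → NOT adequate.

f_max ≈ 9.43 kip/in; NOT adequate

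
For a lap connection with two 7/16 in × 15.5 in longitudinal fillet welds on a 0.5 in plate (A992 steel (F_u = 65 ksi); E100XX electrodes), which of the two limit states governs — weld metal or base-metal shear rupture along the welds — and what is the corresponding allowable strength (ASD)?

R_n/Ω ≈ 288 kips (weld metal governs)

E100XX → F_EXX = 100 ksi.
t_e = 0.707 × 0.4375 = 0.3093 in; L = 31 in.
Weld metal: R_n/Ω = (1/2.0) × 0.6 × 100 × 0.3093 × 31 = 287.7 kips.
Base metal (shear rupture): R_n/Ω = (1/2.0) × 0.6 × 65 × 0.5 × 31 = 302.2 kips.
Governing: weld metal.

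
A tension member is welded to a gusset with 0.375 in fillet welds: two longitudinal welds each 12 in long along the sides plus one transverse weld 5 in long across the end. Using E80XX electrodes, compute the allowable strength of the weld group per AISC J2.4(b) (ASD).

E80XX → F_EXX = 80 ksi.
t_e = 0.707 × 0.375 = 0.2651 in.
R_nwl = 0.6 × 80 × 0.2651 × 24 = 305.4 kip (longitudinal, 2 welds).
R_nwt = 0.6 × 80 × 0.2651 × 5 = 63.63 kip (transverse, base value).
(i) R_nwl + R_nwt = 369.1 kip; (ii) 0.85 R_nwl + 1.5 R_nwt = 355.1 kip.
R_n = max = 369.1 kip [governs: (i)]; R_n/Ω = 184.5 kip.

R_n/Ω ≈ 185 kip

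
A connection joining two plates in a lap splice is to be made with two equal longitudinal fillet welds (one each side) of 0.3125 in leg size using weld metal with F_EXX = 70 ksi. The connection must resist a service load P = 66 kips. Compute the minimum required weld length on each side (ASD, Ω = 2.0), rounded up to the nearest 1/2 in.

Throat t_e = 0.707 × 0.3125 = 0.2209 in.
r_n/Ω = (0.6 × 70 × 0.2209) / 2.0 = 4.64 kip/in.
L_req = P / (r_n/Ω) = 66 / 4.64 = 14.23 in total.
Per side: 14.23 / 2 = 7.113 in.
Round up → use L = 7.5 in on each side.

L = 7.5 in on each side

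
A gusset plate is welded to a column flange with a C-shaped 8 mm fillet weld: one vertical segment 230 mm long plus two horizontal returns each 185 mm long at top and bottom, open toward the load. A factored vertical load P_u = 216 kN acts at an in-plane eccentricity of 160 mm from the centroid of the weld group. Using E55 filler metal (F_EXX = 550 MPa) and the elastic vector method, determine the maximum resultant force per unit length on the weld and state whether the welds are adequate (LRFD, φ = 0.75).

f_max ≈ 1020 N/mm; adequate

Total weld length L_w = 600 mm. Treat welds as unit-width lines.
Centroid: x̄ = 2×185×92.5 / 600 = 57.04 mm from the vertical weld.
Polar moment about centroid: J = I_x + I_y = [230³/12 + 2×185×115²] + [230×57.04² + 2(185³/12 + 185×35.46²)] = 8176000 mm³.
Direct shear f_v = P/L_w = 216×10³ / 600 = 360 N/mm (vertical).
Torsion M = P·e = 216×10³ × 160 = 34560000 N·mm.
Critical point at (x, y) = (128, 115) from centroid. f_tx = M·y/J = 486.1 N/mm; f_ty = M·x/J = 540.9 N/mm.
Resultant f_max = √[f_tx² + (f_v + f_ty)²] = √[486.1² + (360 + 540.9)²] = 1024 N/mm.
Capacity per unit length: φr_n = 0.75 × 0.6 × 550 × (0.707 × 8) = 1400 N/mm.
1024 ≤ 1400 → adequate.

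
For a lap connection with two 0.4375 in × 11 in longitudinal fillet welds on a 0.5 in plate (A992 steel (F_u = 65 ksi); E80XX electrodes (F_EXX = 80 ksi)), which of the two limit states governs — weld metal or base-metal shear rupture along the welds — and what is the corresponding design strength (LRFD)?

t_e = 0.707 × 0.4375 = 0.3093 in; L = 22 in.
Weld metal: φR_n = 0.75 × 0.6 × 80 × 0.3093 × 22 = 245 kip.
Base metal (shear rupture): φR_n = 0.75 × 0.6 × 65 × 0.5 × 22 = 321.8 kip.
Governing: weld metal.

φR_n ≈ 245 kip (weld metal governs)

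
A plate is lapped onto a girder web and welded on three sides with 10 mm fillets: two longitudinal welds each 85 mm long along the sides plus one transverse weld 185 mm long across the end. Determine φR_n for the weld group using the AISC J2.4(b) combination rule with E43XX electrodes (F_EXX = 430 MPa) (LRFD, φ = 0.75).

t_e = 0.707 × 10 = 7.07 mm.
R_nwl = 0.6 × 430 × 7.07 × 170 × 10⁻³ = 310.1 kN (longitudinal, 2 welds).
R_nwt = 0.6 × 430 × 7.07 × 185 × 10⁻³ = 337.5 kN (transverse, base value).
(i) R_nwl + R_nwt = 647.5 kN; (ii) 0.85 R_nwl + 1.5 R_nwt = 769.8 kN.
R_n = max = 769.8 kN [governs: (ii)]; φR_n = 577.3 kN.

φR_n ≈ 577 kN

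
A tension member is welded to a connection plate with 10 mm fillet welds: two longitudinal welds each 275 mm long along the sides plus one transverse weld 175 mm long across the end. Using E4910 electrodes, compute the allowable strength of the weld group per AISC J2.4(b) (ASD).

R_n/Ω ≈ 759 kN

E49XX → F_EXX = 490 MPa.
t_e = 0.707 × 10 = 7.07 mm.
R_nwl = 0.6 × 490 × 7.07 × 550 × 10⁻³ = 1143 kN (longitudinal, 2 welds).
R_nwt = 0.6 × 490 × 7.07 × 175 × 10⁻³ = 363.8 kN (transverse, base value).
(i) R_nwl + R_nwt = 1507 kN; (ii) 0.85 R_nwl + 1.5 R_nwt = 1517 kN.
R_n = max = 1517 kN [governs: (ii)]; R_n/Ω = 758.7 kN.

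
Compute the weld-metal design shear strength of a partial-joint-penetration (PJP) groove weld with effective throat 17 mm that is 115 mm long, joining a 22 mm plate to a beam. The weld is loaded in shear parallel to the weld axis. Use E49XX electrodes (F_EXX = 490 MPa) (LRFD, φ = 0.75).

Effective throat (given) t_e = 17 mm.
A_we = 17 × 115 = 1955 mm².
F_nw = 0.6 F_EXX = 294 MPa.
φR_n = 0.75 × 294 × 1955 × 10⁻³ = 431.1 kN.

φR_n ≈ 431 kN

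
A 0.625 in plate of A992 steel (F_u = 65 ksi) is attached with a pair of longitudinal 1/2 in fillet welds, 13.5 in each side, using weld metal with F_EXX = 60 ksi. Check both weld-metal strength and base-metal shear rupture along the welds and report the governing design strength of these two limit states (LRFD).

t_e = 0.707 × 0.5 = 0.3535 in; L = 27 in.
Weld metal: φR_n = 0.75 × 0.6 × 60 × 0.3535 × 27 = 257.7 kips.
Base metal (shear rupture): φR_n = 0.75 × 0.6 × 65 × 0.625 × 27 = 493.6 kips.
Governing: weld metal.

φR_n ≈ 258 kips (weld metal governs)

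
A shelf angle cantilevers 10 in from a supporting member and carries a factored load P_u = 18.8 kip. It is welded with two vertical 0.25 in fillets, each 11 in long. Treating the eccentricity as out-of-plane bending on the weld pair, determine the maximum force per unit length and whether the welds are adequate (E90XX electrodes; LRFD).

E90XX → F_EXX = 90 ksi.
L_w = 2 × 11 = 22 in; section modulus (unit throat) S = 2 × L²/6 = 40.33 in².
Direct shear f_v = P/L_w = 18.8/22 = 0.8545 kip/in.
Moment M = P × e = 18.8 × 10 = 188 kip·in; bending f_b = M/S = 4.661 kip/in.
f_max = √(f_v² + f_b²) = √(0.8545² + 4.661²) = 4.739 kip/in.
φr_n = 0.75 × 0.6 × 90 × (0.707 × 0.25) = 7.158 kip/in → adequate.

f_max ≈ 4.74 kip/in; adequate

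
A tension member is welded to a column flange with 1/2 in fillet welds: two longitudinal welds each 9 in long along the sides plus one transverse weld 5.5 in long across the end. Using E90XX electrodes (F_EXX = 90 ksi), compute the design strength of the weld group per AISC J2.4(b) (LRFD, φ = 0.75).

φR_n ≈ 337 kip

t_e = 0.707 × 0.5 = 0.3535 in.
R_nwl = 0.6 × 90 × 0.3535 × 18 = 343.6 kip (longitudinal, 2 welds).
R_nwt = 0.6 × 90 × 0.3535 × 5.5 = 105 kip (transverse, base value).
(i) R_nwl + R_nwt = 448.6 kip; (ii) 0.85 R_nwl + 1.5 R_nwt = 449.5 kip.
R_n = max = 449.5 kip [governs: (ii)]; φR_n = 337.2 kip.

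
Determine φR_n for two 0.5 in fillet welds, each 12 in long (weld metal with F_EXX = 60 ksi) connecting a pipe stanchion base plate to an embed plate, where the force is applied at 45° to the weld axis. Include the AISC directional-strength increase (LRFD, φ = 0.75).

φR_n ≈ 297 kip

t_e = 0.707 × 0.5 = 0.3535 in; A_we = 0.3535 × 24 = 8.484 in².
Directional factor: 1.0 + 0.5 sin^1.5(45°) = 1.297.
F_nw = 0.6 × 60 × 1.297 = 46.7 ksi.
φR_n = 0.75 × 46.7 × 8.484 = 297.2 kip.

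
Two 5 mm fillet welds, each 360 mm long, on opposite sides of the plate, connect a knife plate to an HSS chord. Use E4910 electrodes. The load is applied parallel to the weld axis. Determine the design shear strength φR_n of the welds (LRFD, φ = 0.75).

E49XX → F_EXX = 490 MPa.
Effective throat t_e = 0.707 × 5 = 3.535 mm.
Total length L = 720 mm; A_we = 3.535 × 720 = 2545 mm².
F_nw = 0.6 F_EXX = 0.6 × 490 = 294 MPa.
φR_n = 0.75 × 294 × 2545 × 10⁻³ = 561.2 kN.

φR_n ≈ 561 kN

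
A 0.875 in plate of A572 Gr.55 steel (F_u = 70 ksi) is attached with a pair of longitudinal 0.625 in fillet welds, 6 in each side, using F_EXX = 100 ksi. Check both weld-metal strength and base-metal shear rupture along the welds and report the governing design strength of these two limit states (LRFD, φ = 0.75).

t_e = 0.707 × 0.625 = 0.4419 in; L = 12 in.
Weld metal: φR_n = 0.75 × 0.6 × 100 × 0.4419 × 12 = 238.6 kip.
Base metal (shear rupture): φR_n = 0.75 × 0.6 × 70 × 0.875 × 12 = 330.8 kip.
Governing: weld metal.

φR_n ≈ 239 kip (weld metal governs)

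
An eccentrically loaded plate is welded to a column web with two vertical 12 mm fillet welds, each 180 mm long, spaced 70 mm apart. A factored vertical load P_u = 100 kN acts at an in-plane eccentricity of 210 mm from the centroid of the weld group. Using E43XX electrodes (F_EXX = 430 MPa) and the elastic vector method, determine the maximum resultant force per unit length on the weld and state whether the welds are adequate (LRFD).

Total weld length L_w = 360 mm. Treat welds as unit-width lines.
Polar moment about centroid: J = 2[d³/12 + d(b/2)²] = 2[180³/12 + 180×35²] = 1413000 mm³.
Direct shear f_v = P/L_w = 100×10³ / 360 = 277.8 N/mm (vertical).
Torsion M = P·e = 100×10³ × 210 = 21000000 N·mm.
Critical point at (x, y) = (35, 90) from centroid. f_tx = M·y/J = 1338 N/mm; f_ty = M·x/J = 520.2 N/mm.
Resultant f_max = √[f_tx² + (f_v + f_ty)²] = √[1338² + (277.8 + 520.2)²] = 1558 N/mm.
Capacity per unit length: φr_n = 0.75 × 0.6 × 430 × (0.707 × 12) = 1642 N/mm.
1558 ≤ 1642 → adequate.

f_max ≈ 1560 N/mm; adequate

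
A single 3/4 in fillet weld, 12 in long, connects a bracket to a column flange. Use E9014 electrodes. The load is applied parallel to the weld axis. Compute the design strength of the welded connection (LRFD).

E90XX → F_EXX = 90 ksi.
Effective throat t_e = 0.707 × 0.75 = 0.5302 in.
Total length L = 12 in; A_we = 0.5302 × 12 = 6.363 in².
F_nw = 0.6 F_EXX = 0.6 × 90 = 54 ksi.
φR_n = 0.75 × 54 × 6.363 = 257.7 kip.

φR_n ≈ 258 kip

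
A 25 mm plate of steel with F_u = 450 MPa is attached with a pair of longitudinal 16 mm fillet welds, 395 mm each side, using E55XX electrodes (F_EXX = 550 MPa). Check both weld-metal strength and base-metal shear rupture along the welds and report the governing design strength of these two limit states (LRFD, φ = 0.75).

t_e = 0.707 × 16 = 11.31 mm; L = 790 mm.
Weld metal: φR_n = 0.75 × 0.6 × 550 × 11.31 × 790 × 10⁻³ = 2212 kN.
Base metal (shear rupture): φR_n = 0.75 × 0.6 × 450 × 25 × 790 × 10⁻³ = 3999 kN.
Governing: weld metal.

φR_n ≈ 2210 kN (weld metal governs)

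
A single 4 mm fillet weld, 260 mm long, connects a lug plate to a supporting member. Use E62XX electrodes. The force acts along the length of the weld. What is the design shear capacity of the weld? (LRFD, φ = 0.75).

E62XX → F_EXX = 620 MPa.
Effective throat t_e = 0.707 × 4 = 2.828 mm.
Total length L = 260 mm; A_we = 2.828 × 260 = 735.3 mm².
F_nw = 0.6 F_EXX = 0.6 × 620 = 372 MPa.
φR_n = 0.75 × 372 × 735.3 × 10⁻³ = 205.1 kN.

φR_n ≈ 205 kN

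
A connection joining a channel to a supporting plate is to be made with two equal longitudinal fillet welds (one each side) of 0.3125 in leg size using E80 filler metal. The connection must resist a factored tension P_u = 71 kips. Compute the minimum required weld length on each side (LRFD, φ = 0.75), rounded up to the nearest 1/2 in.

L = 4.5 in on each side

E80XX → F_EXX = 80 ksi.
Throat t_e = 0.707 × 0.3125 = 0.2209 in.
φr_n = 0.75 × 0.6 × 80 × 0.2209 = 7.954 kips/in.
L_req = P_u / φr_n = 71 / 7.954 = 8.927 in total.
Per side: 8.927 / 2 = 4.463 in.
Round up → use L = 4.5 in on each side.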